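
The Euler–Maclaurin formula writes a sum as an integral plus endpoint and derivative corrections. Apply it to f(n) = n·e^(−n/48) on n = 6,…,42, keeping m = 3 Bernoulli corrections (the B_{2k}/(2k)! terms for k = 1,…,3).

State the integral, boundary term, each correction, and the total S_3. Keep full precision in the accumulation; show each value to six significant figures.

S_3 ≈ 497.930

The integral term ∫_6^42 x·e^(−x/48) dx = 486.588.
½[f(6) + f(42)] = ½[5.29498 + 17.5082] = 11.4016.
Integral + boundary = 497.990.
k=1: B_{2}/(2)! × [f^{(1)}(42) − f^{(1)}(6)] = 1/12 × (0.0521078 − 0.772185) = -0.0600064.
Partial sum through k=1: 497.930.
k=2: B_{4}/(4)! × [f^{(3)}(42) − f^{(3)}(6)] = −1/720 × (0.000384476 − 0.00110121) = 9.95459e-07.
Partial sum through k=2: 497.930.
k=3: B_{6}/(6)! × [f^{(5)}(42) − f^{(5)}(6)] = 1/30240 × (3.23930e-07 − 8.10444e-07) = -1.60884e-11.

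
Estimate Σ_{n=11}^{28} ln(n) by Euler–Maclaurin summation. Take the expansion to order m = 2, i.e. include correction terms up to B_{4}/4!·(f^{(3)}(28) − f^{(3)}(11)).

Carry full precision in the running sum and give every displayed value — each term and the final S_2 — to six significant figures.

S_2 ≈ 52.7853

The integral term ∫_11^28 ln(x) dx = 49.9249.
Boundary: ½(f(11) + f(28)) = ½(2.39790 + 3.33220) = 2.86505.
Integral + boundary = 52.7899.
Order-1 term: 1/12 · (0.0357143 − 0.0909091) = -0.00459957.
Running total after k=1: 52.7853.
Order-2 term: −1/720 · (9.11079e-05 − 0.00150263) = 1.96045e-06.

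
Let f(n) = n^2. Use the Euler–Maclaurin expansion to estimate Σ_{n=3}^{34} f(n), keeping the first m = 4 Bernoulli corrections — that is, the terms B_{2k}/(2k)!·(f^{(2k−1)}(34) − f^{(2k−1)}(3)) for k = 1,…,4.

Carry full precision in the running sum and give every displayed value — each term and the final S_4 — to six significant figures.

Integral: ∫_3^34 x^2 dx = 13092.3.
Endpoint term: (f(3) + f(34))/2 = (9.00000 + 1156.00)/2 = 582.500.
Integral + boundary = 13674.8.
k=1: B_{2}/(2)! × [f^{(1)}(34) − f^{(1)}(3)] = 1/12 × (68.0000 − 6.00000) = 5.16667.
Partial sum through k=1: 13680.0.
k=2: B_{4}/(4)! × [f^{(3)}(34) − f^{(3)}(3)] = −1/720 × (0.00000 − 0.00000) = 0.00000.
Partial sum through k=2: 13680.0.
k=3: B_{6}/(6)! × [f^{(5)}(34) − f^{(5)}(3)] = 1/30240 × (0.00000 − 0.00000) = 0.00000.
Partial sum through k=3: 13680.0.
k=4: B_{8}/(8)! × [f^{(7)}(34) − f^{(7)}(3)] = −1/1209600 × (0.00000 − 0.00000) = 0.00000.

S_4 ≈ 13680.0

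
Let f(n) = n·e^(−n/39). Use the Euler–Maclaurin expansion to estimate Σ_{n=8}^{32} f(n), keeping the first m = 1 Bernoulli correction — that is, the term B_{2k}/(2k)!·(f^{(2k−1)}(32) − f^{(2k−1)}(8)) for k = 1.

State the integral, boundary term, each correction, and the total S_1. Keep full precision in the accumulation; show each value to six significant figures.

S_1 ≈ 284.381

The integral term ∫_8^32 x·e^(−x/39) dx = 274.127.
½[f(8) + f(32)] = ½[6.51634 + 14.0866] = 10.3015.
Running total after boundary: 284.429.
Order-1 term: 1/12 · (0.0790113 − 0.647457) = -0.0473705.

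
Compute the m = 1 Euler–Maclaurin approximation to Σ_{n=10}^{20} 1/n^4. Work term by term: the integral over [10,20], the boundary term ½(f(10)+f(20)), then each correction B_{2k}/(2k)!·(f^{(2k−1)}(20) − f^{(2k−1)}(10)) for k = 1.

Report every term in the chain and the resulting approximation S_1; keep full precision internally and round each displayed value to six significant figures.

∫_10^20 1/x^4 dx evaluates to 0.000291667.
½[f(10) + f(20)] = ½[0.000100000 + 6.25000e-06] = 5.31250e-05.
Integral + boundary = 0.000344792.
Correction k=1: B_{2}/2! · (f^{(1)}(20) − f^{(1)}(10)) = 1/12 · (-1.25000e-06 − (-4.00000e-05)) = 3.22917e-06.

S_1 ≈ 0.000348021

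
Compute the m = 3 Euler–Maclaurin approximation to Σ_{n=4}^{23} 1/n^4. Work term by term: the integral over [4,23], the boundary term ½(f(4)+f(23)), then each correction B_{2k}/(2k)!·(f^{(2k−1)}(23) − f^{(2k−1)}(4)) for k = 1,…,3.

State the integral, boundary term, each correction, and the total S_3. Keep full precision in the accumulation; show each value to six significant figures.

S_3 ≈ 0.00745199

Integral: ∫_4^23 1/x^4 dx = 0.00518094.
Boundary: ½(f(4) + f(23)) = ½(0.00390625 + 3.57346e-06) = 0.00195491.
Integral + boundary = 0.00713585.
k=1: B_{2}/(2)! × [f^{(1)}(23) − f^{(1)}(4)] = 1/12 × (-6.21471e-07 − (-0.00390625)) = 0.000325469.
Running total after k=1: 0.00746132.
k=2: B_{4}/(4)! × [f^{(3)}(23) − f^{(3)}(4)] = −1/720 × (-3.52441e-08 − (-0.00732422)) = -1.01725e-05.
Running total after k=2: 0.00745115.
k=3: B_{6}/(6)! × [f^{(5)}(23) − f^{(5)}(4)] = 1/30240 × (-3.73094e-09 − (-0.0256348)) = 8.47710e-07.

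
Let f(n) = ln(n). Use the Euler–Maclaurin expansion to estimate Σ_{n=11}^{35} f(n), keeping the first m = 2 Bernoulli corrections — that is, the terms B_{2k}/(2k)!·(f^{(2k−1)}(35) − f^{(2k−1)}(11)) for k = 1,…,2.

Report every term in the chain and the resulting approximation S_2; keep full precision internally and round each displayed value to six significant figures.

S_2 ≈ 77.0318

∫_11^35 ln(x) dx evaluates to 74.0603.
½[f(11) + f(35)] = ½[2.39790 + 3.55535] = 2.97662.
Integral + boundary = 77.0370.
Order-1 term: 1/12 · (0.0285714 − 0.0909091) = -0.00519481.
Partial sum through k=1: 77.0318.
Order-2 term: −1/720 · (4.66472e-05 − 0.00150263) = 2.02220e-06.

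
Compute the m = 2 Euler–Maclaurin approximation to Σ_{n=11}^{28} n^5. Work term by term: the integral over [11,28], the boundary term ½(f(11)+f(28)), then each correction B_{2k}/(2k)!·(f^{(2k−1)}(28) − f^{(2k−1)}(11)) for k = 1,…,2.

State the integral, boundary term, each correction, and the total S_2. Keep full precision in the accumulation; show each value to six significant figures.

Integral: ∫_11^28 x^5 dx = 8.00198e+07.
Endpoint term: (f(11) + f(28))/2 = (161051 + 1.72104e+07)/2 = 8.68571e+06.
So far: 8.87055e+07.
k=1: B_{2}/(2)! × [f^{(1)}(28) − f^{(1)}(11)] = 1/12 × (3.07328e+06 − 73205.0) = 250006.
After k=1: 8.89555e+07.
k=2: B_{4}/(4)! × [f^{(3)}(28) − f^{(3)}(11)] = −1/720 × (47040.0 − 7260.00) = -55.2500.

S_2 ≈ 8.89555e+07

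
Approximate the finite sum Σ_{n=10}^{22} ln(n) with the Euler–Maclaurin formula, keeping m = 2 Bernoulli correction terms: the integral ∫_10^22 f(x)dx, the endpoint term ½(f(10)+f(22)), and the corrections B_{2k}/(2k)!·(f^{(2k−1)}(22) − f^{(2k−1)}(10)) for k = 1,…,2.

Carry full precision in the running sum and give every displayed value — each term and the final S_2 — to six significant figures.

The integral term ∫_10^22 ln(x) dx = 32.9771.
Endpoint term: (f(10) + f(22))/2 = (2.30259 + 3.09104)/2 = 2.69681.
So far: 35.6739.
Correction k=1: B_{2}/2! · (f^{(1)}(22) − f^{(1)}(10)) = 1/12 · (0.0454545 − 0.100000) = -0.00454545.
After k=1: 35.6694.
Correction k=2: B_{4}/4! · (f^{(3)}(22) − f^{(3)}(10)) = −1/720 · (0.000187829 − 0.00200000) = 2.51690e-06.

S_2 ≈ 35.6694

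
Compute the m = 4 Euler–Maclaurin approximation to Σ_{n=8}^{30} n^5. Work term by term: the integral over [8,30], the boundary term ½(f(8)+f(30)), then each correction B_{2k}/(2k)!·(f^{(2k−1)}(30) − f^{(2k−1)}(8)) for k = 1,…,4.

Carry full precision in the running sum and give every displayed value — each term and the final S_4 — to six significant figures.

S_4 ≈ 1.33958e+08

Integral: ∫_8^30 x^5 dx = 1.21456e+08.
Endpoint term: (f(8) + f(30))/2 = (32768.0 + 2.43000e+07)/2 = 1.21664e+07.
Running total after boundary: 1.33623e+08.
k=1: B_{2}/(2)! × [f^{(1)}(30) − f^{(1)}(8)] = 1/12 × (4.05000e+06 − 20480.0) = 335793.
Running total after k=1: 1.33958e+08.
k=2: B_{4}/(4)! × [f^{(3)}(30) − f^{(3)}(8)] = −1/720 × (54000.0 − 3840.00) = -69.6667.
Running total after k=2: 1.33958e+08.
k=3: B_{6}/(6)! × [f^{(5)}(30) − f^{(5)}(8)] = 1/30240 × (120.000 − 120.000) = 0.00000.
Running total after k=3: 1.33958e+08.
k=4: B_{8}/(8)! × [f^{(7)}(30) − f^{(7)}(8)] = −1/1209600 × (0.00000 − 0.00000) = 0.00000.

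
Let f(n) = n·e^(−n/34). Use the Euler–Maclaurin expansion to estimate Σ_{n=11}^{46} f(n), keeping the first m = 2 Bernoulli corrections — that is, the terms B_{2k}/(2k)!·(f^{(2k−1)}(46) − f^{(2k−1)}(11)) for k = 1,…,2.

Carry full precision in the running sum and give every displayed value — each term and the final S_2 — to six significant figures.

The integral term ∫_11^46 x·e^(−x/34) dx = 404.031.
½[f(11) + f(46)] = ½[7.95950 + 11.8900] = 9.92476.
So far: 413.956.
Correction k=1: B_{2}/2! · (f^{(1)}(46) − f^{(1)}(11)) = 1/12 · (-0.0912279 − 0.489488) = -0.0483930.
Running total after k=1: 413.907.
Correction k=2: B_{4}/4! · (f^{(3)}(46) − f^{(3)}(11)) = −1/720 · (0.000368279 − 0.00167532) = 1.81533e-06.

S_2 ≈ 413.907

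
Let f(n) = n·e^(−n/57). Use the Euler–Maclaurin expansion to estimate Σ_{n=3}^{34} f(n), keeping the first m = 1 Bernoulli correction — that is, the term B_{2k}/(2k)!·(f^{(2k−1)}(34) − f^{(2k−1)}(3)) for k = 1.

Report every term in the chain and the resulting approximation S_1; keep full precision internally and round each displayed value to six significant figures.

S_1 ≈ 398.692

Integral: ∫_3^34 x·e^(−x/57) dx = 387.963.
½[f(3) + f(34)] = ½[2.84619 + 18.7252] = 10.7857.
Integral + boundary = 398.749.
Correction k=1: B_{2}/2! · (f^{(1)}(34) − f^{(1)}(3)) = 1/12 · (0.222229 − 0.898796) = -0.0563806.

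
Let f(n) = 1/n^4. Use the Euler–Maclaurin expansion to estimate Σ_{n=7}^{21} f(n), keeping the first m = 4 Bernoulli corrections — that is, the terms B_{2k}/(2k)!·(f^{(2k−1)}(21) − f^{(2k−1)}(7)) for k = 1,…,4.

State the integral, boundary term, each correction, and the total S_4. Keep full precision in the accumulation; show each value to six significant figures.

The integral term ∫_7^21 1/x^4 dx = 0.000935824.
½[f(7) + f(21)] = ½[0.000416493 + 5.14189e-06] = 0.000210818.
Integral + boundary = 0.00114664.
k=1: B_{2}/(2)! × [f^{(1)}(21) − f^{(1)}(7)] = 1/12 × (-9.79408e-07 − (-0.000237996)) = 1.97514e-05.
After k=1: 0.00116639.
k=2: B_{4}/(4)! × [f^{(3)}(21) − f^{(3)}(7)] = −1/720 × (-6.66264e-08 − (-0.000145712)) = -2.02285e-07.
After k=2: 0.00116619.
k=3: B_{6}/(6)! × [f^{(5)}(21) − f^{(5)}(7)] = 1/30240 × (-8.46049e-09 − (-0.000166528)) = 5.50659e-09.
After k=3: 0.00116620.
k=4: B_{8}/(8)! × [f^{(7)}(21) − f^{(7)}(7)] = −1/1209600 × (-1.72663e-09 − (-0.000305868)) = -2.52865e-10.

S_4 ≈ 0.00116620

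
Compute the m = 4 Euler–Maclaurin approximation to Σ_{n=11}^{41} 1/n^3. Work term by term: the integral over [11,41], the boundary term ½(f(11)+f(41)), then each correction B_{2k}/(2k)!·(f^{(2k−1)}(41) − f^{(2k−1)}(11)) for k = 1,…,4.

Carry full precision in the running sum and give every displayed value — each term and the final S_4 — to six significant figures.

∫_11^41 1/x^3 dx evaluates to 0.00383479.
Boundary: ½(f(11) + f(41)) = ½(0.000751315 + 1.45094e-05) = 0.000382912.
Integral + boundary = 0.00421770.
k=1: B_{2}/(2)! × [f^{(1)}(41) − f^{(1)}(11)] = 1/12 × (-1.06166e-06 − (-0.000204904)) = 1.69869e-05.
Partial sum through k=1: 0.00423469.
k=2: B_{4}/(4)! × [f^{(3)}(41) − f^{(3)}(11)] = −1/720 × (-1.26313e-08 − (-3.38684e-05)) = -4.70220e-08.
Partial sum through k=2: 0.00423464.
k=3: B_{6}/(6)! × [f^{(5)}(41) − f^{(5)}(11)] = 1/30240 × (-3.15595e-10 − (-1.17560e-05)) = 3.88746e-10.
Partial sum through k=3: 0.00423464.
k=4: B_{8}/(8)! × [f^{(7)}(41) − f^{(7)}(11)] = −1/1209600 × (-1.35174e-11 − (-6.99530e-06)) = -5.78314e-12.

S_4 ≈ 0.00423464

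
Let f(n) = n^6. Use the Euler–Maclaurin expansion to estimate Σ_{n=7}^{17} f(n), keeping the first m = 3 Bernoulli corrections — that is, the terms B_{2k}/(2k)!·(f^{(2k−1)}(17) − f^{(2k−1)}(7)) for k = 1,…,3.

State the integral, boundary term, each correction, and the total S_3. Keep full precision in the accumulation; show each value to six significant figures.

S_3 ≈ 7.13305e+07

The integral term ∫_7^17 x^6 dx = 5.85022e+07.
Boundary: ½(f(7) + f(17)) = ½(117649 + 2.41376e+07) = 1.21276e+07.
Running total after boundary: 7.06298e+07.
Correction k=1: B_{2}/2! · (f^{(1)}(17) − f^{(1)}(7)) = 1/12 · (8.51914e+06 − 100842) = 701525.
Partial sum through k=1: 7.13313e+07.
Correction k=2: B_{4}/4! · (f^{(3)}(17) − f^{(3)}(7)) = −1/720 · (589560 − 41160.0) = -761.667.
Partial sum through k=2: 7.13305e+07.
Correction k=3: B_{6}/6! · (f^{(5)}(17) − f^{(5)}(7)) = 1/30240 · (12240.0 − 5040.00) = 0.238095.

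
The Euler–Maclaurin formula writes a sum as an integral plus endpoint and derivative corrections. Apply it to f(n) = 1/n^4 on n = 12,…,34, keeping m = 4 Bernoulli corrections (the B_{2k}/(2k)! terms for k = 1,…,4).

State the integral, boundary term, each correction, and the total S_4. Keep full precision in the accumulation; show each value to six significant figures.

Integral: ∫_12^34 1/x^4 dx = 0.000184420.
½[f(12) + f(34)] = ½[4.82253e-05 + 7.48315e-07] = 2.44868e-05.
Running total after boundary: 0.000208907.
Correction k=1: B_{2}/2! · (f^{(1)}(34) − f^{(1)}(12)) = 1/12 · (-8.80370e-08 − (-1.60751e-05)) = 1.33226e-06.
After k=1: 0.000210239.
Correction k=2: B_{4}/4! · (f^{(3)}(34) − f^{(3)}(12)) = −1/720 · (-2.28470e-09 − (-3.34898e-06)) = -4.64819e-09.
After k=2: 0.000210235.
Correction k=3: B_{6}/6! · (f^{(5)}(34) − f^{(5)}(12)) = 1/30240 · (-1.10677e-10 − (-1.30238e-06)) = 4.30645e-11.
After k=3: 0.000210235.
Correction k=4: B_{8}/8! · (f^{(7)}(34) − f^{(7)}(12)) = −1/1209600 · (-8.61675e-12 − (-8.13988e-07)) = -6.72933e-13.

S_4 ≈ 0.000210235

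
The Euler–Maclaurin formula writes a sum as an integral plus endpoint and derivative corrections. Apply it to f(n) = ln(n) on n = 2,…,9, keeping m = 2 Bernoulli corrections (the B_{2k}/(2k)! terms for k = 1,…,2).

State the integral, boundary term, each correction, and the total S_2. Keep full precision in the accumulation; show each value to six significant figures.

S_2 ≈ 12.8018

The integral term ∫_2^9 ln(x) dx = 11.3887.
Endpoint term: (f(2) + f(9))/2 = (0.693147 + 2.19722)/2 = 1.44519.
Integral + boundary = 12.8339.
Order-1 term: 1/12 · (0.111111 − 0.500000) = -0.0324074.
Running total after k=1: 12.8015.
Order-2 term: −1/720 · (0.00274348 − 0.250000) = 0.000343412.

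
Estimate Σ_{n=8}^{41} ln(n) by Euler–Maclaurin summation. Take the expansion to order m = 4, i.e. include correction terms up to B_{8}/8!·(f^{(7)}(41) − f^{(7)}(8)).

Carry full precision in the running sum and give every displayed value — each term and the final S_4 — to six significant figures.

S_4 ≈ 105.509

Integral: ∫_8^41 ln(x) dx = 102.621.
Endpoint term: (f(8) + f(41))/2 = (2.07944 + 3.71357)/2 = 2.89651.
Integral + boundary = 105.517.
k=1: B_{2}/(2)! × [f^{(1)}(41) − f^{(1)}(8)] = 1/12 × (0.0243902 − 0.125000) = -0.00838415.
Running total after k=1: 105.509.
k=2: B_{4}/(4)! × [f^{(3)}(41) − f^{(3)}(8)] = −1/720 × (2.90187e-05 − 0.00390625) = 5.38504e-06.
Running total after k=2: 105.509.
k=3: B_{6}/(6)! × [f^{(5)}(41) − f^{(5)}(8)] = 1/30240 × (2.07153e-07 − 0.000732422) = -2.42134e-08.
Running total after k=3: 105.509.
k=4: B_{8}/(8)! × [f^{(7)}(41) − f^{(7)}(8)] = −1/1209600 × (3.69697e-09 − 0.000343323) = 2.83829e-10.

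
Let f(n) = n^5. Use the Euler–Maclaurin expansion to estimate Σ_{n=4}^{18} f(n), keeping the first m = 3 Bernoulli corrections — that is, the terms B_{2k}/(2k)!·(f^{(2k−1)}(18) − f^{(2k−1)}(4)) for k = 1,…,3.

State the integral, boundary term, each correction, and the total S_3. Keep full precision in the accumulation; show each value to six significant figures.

S_3 ≈ 6.65692e+06

The integral term ∫_4^18 x^5 dx = 5.66802e+06.
½[f(4) + f(18)] = ½[1024.00 + 1.88957e+06] = 945296.
Integral + boundary = 6.61332e+06.
Order-1 term: 1/12 · (524880 − 1280.00) = 43633.3.
After k=1: 6.65695e+06.
Order-2 term: −1/720 · (19440.0 − 960.000) = -25.6667.
After k=2: 6.65692e+06.
Order-3 term: 1/30240 · (120.000 − 120.000) = 0.00000.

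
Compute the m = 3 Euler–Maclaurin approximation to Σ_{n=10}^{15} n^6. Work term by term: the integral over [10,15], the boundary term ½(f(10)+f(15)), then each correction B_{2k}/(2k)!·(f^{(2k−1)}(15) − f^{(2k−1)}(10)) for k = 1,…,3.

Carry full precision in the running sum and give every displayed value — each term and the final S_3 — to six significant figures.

The integral term ∫_10^15 x^6 dx = 2.29799e+07.
Boundary: ½(f(10) + f(15)) = ½(1.00000e+06 + 1.13906e+07) = 6.19531e+06.
So far: 2.91752e+07.
Order-1 term: 1/12 · (4.55625e+06 − 600000) = 329688.
Running total after k=1: 2.95049e+07.
Order-2 term: −1/720 · (405000 − 120000) = -395.833.
Running total after k=2: 2.95045e+07.
Order-3 term: 1/30240 · (10800.0 − 7200.00) = 0.119048.

S_3 ≈ 2.95045e+07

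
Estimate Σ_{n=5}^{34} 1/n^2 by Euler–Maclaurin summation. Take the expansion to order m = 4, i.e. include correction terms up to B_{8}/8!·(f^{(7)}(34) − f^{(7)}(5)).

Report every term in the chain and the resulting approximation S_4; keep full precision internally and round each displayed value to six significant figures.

∫_5^34 1/x^2 dx evaluates to 0.170588.
Endpoint term: (f(5) + f(34))/2 = (0.0400000 + 0.000865052)/2 = 0.0204325.
So far: 0.191021.
Correction k=1: B_{2}/2! · (f^{(1)}(34) − f^{(1)}(5)) = 1/12 · (-5.08854e-05 − (-0.0160000)) = 0.00132909.
Partial sum through k=1: 0.192350.
Correction k=2: B_{4}/4! · (f^{(3)}(34) − f^{(3)}(5)) = −1/720 · (-5.28222e-07 − (-0.00768000)) = -1.06659e-05.
Partial sum through k=2: 0.192339.
Correction k=3: B_{6}/6! · (f^{(5)}(34) − f^{(5)}(5)) = 1/30240 · (-1.37082e-08 − (-0.00921600)) = 3.04761e-07.
Partial sum through k=3: 0.192339.
Correction k=4: B_{8}/8! · (f^{(7)}(34) − f^{(7)}(5)) = −1/1209600 · (-6.64065e-10 − (-0.0206438)) = -1.70667e-08.

S_4 ≈ 0.192339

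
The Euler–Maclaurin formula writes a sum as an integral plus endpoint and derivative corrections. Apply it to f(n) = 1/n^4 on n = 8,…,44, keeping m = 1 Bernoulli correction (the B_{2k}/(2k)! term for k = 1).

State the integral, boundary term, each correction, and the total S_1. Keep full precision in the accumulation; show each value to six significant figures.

S_1 ≈ 0.000779503

∫_8^44 1/x^4 dx evaluates to 0.000647129.
Boundary: ½(f(8) + f(44)) = ½(0.000244141 + 2.66802e-07) = 0.000122204.
Running total after boundary: 0.000769332.
Correction k=1: B_{2}/2! · (f^{(1)}(44) − f^{(1)}(8)) = 1/12 · (-2.42547e-08 − (-0.000122070)) = 1.01705e-05.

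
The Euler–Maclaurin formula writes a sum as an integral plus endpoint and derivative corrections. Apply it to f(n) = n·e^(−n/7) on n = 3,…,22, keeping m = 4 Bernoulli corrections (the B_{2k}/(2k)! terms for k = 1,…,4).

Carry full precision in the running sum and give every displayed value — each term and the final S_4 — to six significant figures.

S_4 ≈ 38.2526

The integral term ∫_3^22 x·e^(−x/7) dx = 36.8394.
Boundary: ½(f(3) + f(22)) = ½(1.95432 + 0.949505) = 1.45191.
Running total after boundary: 38.2913.
Correction k=1: B_{2}/2! · (f^{(1)}(22) − f^{(1)}(3)) = 1/12 · (-0.0924842 − 0.372251) = -0.0387279.
Running total after k=1: 38.2526.
Correction k=2: B_{4}/4! · (f^{(3)}(22) − f^{(3)}(3)) = −1/720 · (-0.000125829 − 0.0341863) = 4.76557e-05.
Running total after k=2: 38.2526.
Correction k=3: B_{6}/6! · (f^{(5)}(22) − f^{(5)}(3)) = 1/30240 · (3.33832e-05 − 0.00124032) = -3.99119e-08.
Running total after k=3: 38.2526.
Correction k=4: B_{8}/8! · (f^{(7)}(22) − f^{(7)}(3)) = −1/1209600 · (1.41499e-06 − 3.63869e-05) = 2.89120e-11.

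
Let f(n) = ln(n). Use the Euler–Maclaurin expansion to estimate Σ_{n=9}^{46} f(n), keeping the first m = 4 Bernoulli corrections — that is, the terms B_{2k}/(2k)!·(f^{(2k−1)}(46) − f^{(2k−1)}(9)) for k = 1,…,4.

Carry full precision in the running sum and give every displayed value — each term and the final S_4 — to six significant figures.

S_4 ≈ 122.348

The integral term ∫_9^46 ln(x) dx = 119.342.
Boundary: ½(f(9) + f(46)) = ½(2.19722 + 3.82864) = 3.01293.
Running total after boundary: 122.355.
Correction k=1: B_{2}/2! · (f^{(1)}(46) − f^{(1)}(9)) = 1/12 · (0.0217391 − 0.111111) = -0.00744767.
Partial sum through k=1: 122.348.
Correction k=2: B_{4}/4! · (f^{(3)}(46) − f^{(3)}(9)) = −1/720 · (2.05474e-05 − 0.00274348) = 3.78186e-06.
Partial sum through k=2: 122.348.
Correction k=3: B_{6}/6! · (f^{(5)}(46) − f^{(5)}(9)) = 1/30240 · (1.16526e-07 − 0.000406442) = -1.34367e-08.
Partial sum through k=3: 122.348.
Correction k=4: B_{8}/8! · (f^{(7)}(46) − f^{(7)}(9)) = −1/1209600 · (1.65207e-09 − 0.000150534) = 1.24448e-10.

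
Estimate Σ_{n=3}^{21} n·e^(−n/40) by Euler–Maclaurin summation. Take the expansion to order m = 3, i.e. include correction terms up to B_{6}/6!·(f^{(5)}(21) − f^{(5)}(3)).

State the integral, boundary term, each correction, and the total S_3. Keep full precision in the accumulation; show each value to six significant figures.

S_3 ≈ 159.879

The integral term ∫_3^21 x·e^(−x/40) dx = 152.324.
Boundary: ½(f(3) + f(21)) = ½(2.78323 + 12.4227) = 7.60295.
Integral + boundary = 159.927.
k=1: B_{2}/(2)! × [f^{(1)}(21) − f^{(1)}(3)] = 1/12 × (0.280989 − 0.858163) = -0.0480978.
Partial sum through k=1: 159.879.
k=2: B_{4}/(4)! × [f^{(3)}(21) − f^{(3)}(3)] = −1/720 × (0.000915062 − 0.00169603) = 1.08468e-06.
Partial sum through k=2: 159.879.
k=3: B_{6}/(6)! × [f^{(5)}(21) − f^{(5)}(3)] = 1/30240 × (1.03407e-06 − 1.78482e-06) = -2.48265e-11.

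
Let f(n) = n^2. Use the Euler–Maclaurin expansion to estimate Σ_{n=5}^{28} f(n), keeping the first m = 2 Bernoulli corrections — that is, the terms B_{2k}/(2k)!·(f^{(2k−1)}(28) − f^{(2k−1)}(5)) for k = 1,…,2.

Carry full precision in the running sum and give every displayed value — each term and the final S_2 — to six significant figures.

∫_5^28 x^2 dx evaluates to 7275.67.
½[f(5) + f(28)] = ½[25.0000 + 784.000] = 404.500.
Integral + boundary = 7680.17.
k=1: B_{2}/(2)! × [f^{(1)}(28) − f^{(1)}(5)] = 1/12 × (56.0000 − 10.0000) = 3.83333.
After k=1: 7684.00.
k=2: B_{4}/(4)! × [f^{(3)}(28) − f^{(3)}(5)] = −1/720 × (0.00000 − 0.00000) = 0.00000.

S_2 ≈ 7684.00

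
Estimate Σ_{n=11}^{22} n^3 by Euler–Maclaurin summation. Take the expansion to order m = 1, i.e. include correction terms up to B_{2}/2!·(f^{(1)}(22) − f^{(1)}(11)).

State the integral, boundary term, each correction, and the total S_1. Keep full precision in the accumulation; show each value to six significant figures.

Integral: ∫_11^22 x^3 dx = 54903.8.
Endpoint term: (f(11) + f(22))/2 = (1331.00 + 10648.0)/2 = 5989.50.
So far: 60893.2.
Correction k=1: B_{2}/2! · (f^{(1)}(22) − f^{(1)}(11)) = 1/12 · (1452.00 − 363.000) = 90.7500.

S_1 ≈ 60984.0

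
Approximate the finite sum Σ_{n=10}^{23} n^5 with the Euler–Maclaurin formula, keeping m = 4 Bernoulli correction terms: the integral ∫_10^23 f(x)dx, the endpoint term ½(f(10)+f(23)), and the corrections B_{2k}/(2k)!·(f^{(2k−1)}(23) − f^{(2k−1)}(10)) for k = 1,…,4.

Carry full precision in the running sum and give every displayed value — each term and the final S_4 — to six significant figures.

∫_10^23 x^5 dx evaluates to 2.45060e+07.
Boundary: ½(f(10) + f(23)) = ½(100000 + 6.43634e+06) = 3.26817e+06.
Running total after boundary: 2.77742e+07.
Correction k=1: B_{2}/2! · (f^{(1)}(23) − f^{(1)}(10)) = 1/12 · (1.39920e+06 − 50000.0) = 112434.
Running total after k=1: 2.78866e+07.
Correction k=2: B_{4}/4! · (f^{(3)}(23) − f^{(3)}(10)) = −1/720 · (31740.0 − 6000.00) = -35.7500.
Running total after k=2: 2.78866e+07.
Correction k=3: B_{6}/6! · (f^{(5)}(23) − f^{(5)}(10)) = 1/30240 · (120.000 − 120.000) = 0.00000.
Running total after k=3: 2.78866e+07.
Correction k=4: B_{8}/8! · (f^{(7)}(23) − f^{(7)}(10)) = −1/1209600 · (0.00000 − 0.00000) = 0.00000.

S_4 ≈ 2.78866e+07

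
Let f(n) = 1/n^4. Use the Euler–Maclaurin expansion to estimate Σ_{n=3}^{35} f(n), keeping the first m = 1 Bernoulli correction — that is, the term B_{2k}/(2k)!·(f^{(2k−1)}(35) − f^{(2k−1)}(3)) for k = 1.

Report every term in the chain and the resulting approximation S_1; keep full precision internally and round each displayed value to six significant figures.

∫_3^35 1/x^4 dx evaluates to 0.0123379.
½[f(3) + f(35)] = ½[0.0123457 + 6.66389e-07] = 0.00617317.
So far: 0.0185111.
Correction k=1: B_{2}/2! · (f^{(1)}(35) − f^{(1)}(3)) = 1/12 · (-7.61587e-08 − (-0.0164609)) = 0.00137174.

S_1 ≈ 0.0198828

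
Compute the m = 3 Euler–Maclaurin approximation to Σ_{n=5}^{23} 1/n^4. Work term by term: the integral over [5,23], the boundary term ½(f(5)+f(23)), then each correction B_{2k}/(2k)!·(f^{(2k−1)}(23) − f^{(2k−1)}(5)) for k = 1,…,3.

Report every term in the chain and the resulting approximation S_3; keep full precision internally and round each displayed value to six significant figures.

S_3 ≈ 0.00354565

Integral: ∫_5^23 1/x^4 dx = 0.00263927.
Boundary: ½(f(5) + f(23)) = ½(0.00160000 + 3.57346e-06) = 0.000801787.
So far: 0.00344106.
Order-1 term: 1/12 · (-6.21471e-07 − (-0.00128000)) = 0.000106615.
After k=1: 0.00354767.
Order-2 term: −1/720 · (-3.52441e-08 − (-0.00153600)) = -2.13328e-06.
After k=2: 0.00354554.
Order-3 term: 1/30240 · (-3.73094e-09 − (-0.00344064)) = 1.13778e-07.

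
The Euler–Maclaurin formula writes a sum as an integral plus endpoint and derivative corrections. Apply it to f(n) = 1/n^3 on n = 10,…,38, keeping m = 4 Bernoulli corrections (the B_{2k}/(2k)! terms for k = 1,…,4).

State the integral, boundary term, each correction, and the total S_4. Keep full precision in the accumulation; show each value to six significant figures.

∫_10^38 1/x^3 dx evaluates to 0.00465374.
½[f(10) + f(38)] = ½[0.00100000 + 1.82242e-05] = 0.000509112.
So far: 0.00516285.
k=1: B_{2}/(2)! × [f^{(1)}(38) − f^{(1)}(10)] = 1/12 × (-1.43876e-06 − (-0.000300000)) = 2.48801e-05.
Running total after k=1: 0.00518773.
k=2: B_{4}/(4)! × [f^{(3)}(38) − f^{(3)}(10)] = −1/720 × (-1.99274e-08 − (-6.00000e-05)) = -8.33057e-08.
Running total after k=2: 0.00518765.
k=3: B_{6}/(6)! × [f^{(5)}(38) − f^{(5)}(10)] = 1/30240 × (-5.79605e-10 − (-2.52000e-05)) = 8.33314e-10.
Running total after k=3: 0.00518765.
k=4: B_{8}/(8)! × [f^{(7)}(38) − f^{(7)}(10)] = −1/1209600 × (-2.88999e-11 − (-1.81440e-05)) = -1.50000e-11.

S_4 ≈ 0.00518765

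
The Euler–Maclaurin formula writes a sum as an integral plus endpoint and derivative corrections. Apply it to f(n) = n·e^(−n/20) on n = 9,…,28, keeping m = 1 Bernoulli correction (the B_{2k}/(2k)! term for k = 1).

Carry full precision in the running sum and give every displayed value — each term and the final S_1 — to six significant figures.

∫_9^28 x·e^(−x/20) dx evaluates to 133.091.
½[f(9) + f(28)] = ½[5.73865 + 6.90471] = 6.32168.
Running total after boundary: 139.413.
Correction k=1: B_{2}/2! · (f^{(1)}(28) − f^{(1)}(9)) = 1/12 · (-0.0986388 − 0.350695) = -0.0374445.

S_1 ≈ 139.375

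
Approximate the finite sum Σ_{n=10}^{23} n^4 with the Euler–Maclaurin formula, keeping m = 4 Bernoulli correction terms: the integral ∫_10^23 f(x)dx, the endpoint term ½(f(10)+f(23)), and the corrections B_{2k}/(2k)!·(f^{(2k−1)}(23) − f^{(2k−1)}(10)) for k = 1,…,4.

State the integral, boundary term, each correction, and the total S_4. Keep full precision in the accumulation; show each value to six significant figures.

S_4 ≈ 1.41591e+06

The integral term ∫_10^23 x^4 dx = 1.26727e+06.
Endpoint term: (f(10) + f(23))/2 = (10000.0 + 279841)/2 = 144920.
Running total after boundary: 1.41219e+06.
Correction k=1: B_{2}/2! · (f^{(1)}(23) − f^{(1)}(10)) = 1/12 · (48668.0 − 4000.00) = 3722.33.
Partial sum through k=1: 1.41591e+06.
Correction k=2: B_{4}/4! · (f^{(3)}(23) − f^{(3)}(10)) = −1/720 · (552.000 − 240.000) = -0.433333.
Partial sum through k=2: 1.41591e+06.
Correction k=3: B_{6}/6! · (f^{(5)}(23) − f^{(5)}(10)) = 1/30240 · (0.00000 − 0.00000) = 0.00000.
Partial sum through k=3: 1.41591e+06.
Correction k=4: B_{8}/8! · (f^{(7)}(23) − f^{(7)}(10)) = −1/1209600 · (0.00000 − 0.00000) = 0.00000.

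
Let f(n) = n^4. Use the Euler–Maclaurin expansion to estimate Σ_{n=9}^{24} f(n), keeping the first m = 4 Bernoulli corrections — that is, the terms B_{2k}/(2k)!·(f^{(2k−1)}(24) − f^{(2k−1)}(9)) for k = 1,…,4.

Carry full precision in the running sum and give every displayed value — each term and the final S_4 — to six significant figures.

S_4 ≈ 1.75425e+06

∫_9^24 x^4 dx evaluates to 1.58072e+06.
½[f(9) + f(24)] = ½[6561.00 + 331776] = 169168.
Integral + boundary = 1.74988e+06.
Correction k=1: B_{2}/2! · (f^{(1)}(24) − f^{(1)}(9)) = 1/12 · (55296.0 − 2916.00) = 4365.00.
Partial sum through k=1: 1.75425e+06.
Correction k=2: B_{4}/4! · (f^{(3)}(24) − f^{(3)}(9)) = −1/720 · (576.000 − 216.000) = -0.500000.
Partial sum through k=2: 1.75425e+06.
Correction k=3: B_{6}/6! · (f^{(5)}(24) − f^{(5)}(9)) = 1/30240 · (0.00000 − 0.00000) = 0.00000.
Partial sum through k=3: 1.75425e+06.
Correction k=4: B_{8}/8! · (f^{(7)}(24) − f^{(7)}(9)) = −1/1209600 · (0.00000 − 0.00000) = 0.00000.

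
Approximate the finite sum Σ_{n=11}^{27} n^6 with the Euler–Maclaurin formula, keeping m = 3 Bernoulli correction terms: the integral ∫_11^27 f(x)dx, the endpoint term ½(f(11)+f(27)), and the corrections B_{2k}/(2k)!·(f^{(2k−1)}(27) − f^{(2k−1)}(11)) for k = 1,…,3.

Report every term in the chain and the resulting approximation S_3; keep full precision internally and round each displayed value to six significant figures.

S_3 ≈ 1.69324e+09

∫_11^27 x^6 dx evaluates to 1.49155e+09.
Endpoint term: (f(11) + f(27))/2 = (1.77156e+06 + 3.87420e+08)/2 = 1.94596e+08.
Integral + boundary = 1.68615e+09.
Correction k=1: B_{2}/2! · (f^{(1)}(27) − f^{(1)}(11)) = 1/12 · (8.60934e+07 − 966306) = 7.09393e+06.
After k=1: 1.69324e+09.
Correction k=2: B_{4}/4! · (f^{(3)}(27) − f^{(3)}(11)) = −1/720 · (2.36196e+06 − 159720) = -3058.67.
After k=2: 1.69324e+09.
Correction k=3: B_{6}/6! · (f^{(5)}(27) − f^{(5)}(11)) = 1/30240 · (19440.0 − 7920.00) = 0.380952.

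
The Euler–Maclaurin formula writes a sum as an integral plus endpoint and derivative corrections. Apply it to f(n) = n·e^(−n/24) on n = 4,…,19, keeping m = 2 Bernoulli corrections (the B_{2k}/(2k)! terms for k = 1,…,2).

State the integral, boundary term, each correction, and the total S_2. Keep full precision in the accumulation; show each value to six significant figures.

S_2 ≈ 107.194

Integral: ∫_4^19 x·e^(−x/24) dx = 101.248.
½[f(4) + f(19)] = ½[3.38593 + 8.60869] = 5.99731.
So far: 107.245.
Order-1 term: 1/12 · (0.0943935 − 0.705401) = -0.0509173.
Running total after k=1: 107.194.
Order-2 term: −1/720 · (0.00173710 − 0.00416383) = 3.37045e-06.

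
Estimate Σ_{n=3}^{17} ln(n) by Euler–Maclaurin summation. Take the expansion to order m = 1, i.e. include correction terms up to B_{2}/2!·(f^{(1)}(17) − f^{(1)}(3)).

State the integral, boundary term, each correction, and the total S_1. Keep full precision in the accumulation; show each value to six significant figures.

∫_3^17 ln(x) dx evaluates to 30.8688.
Boundary: ½(f(3) + f(17)) = ½(1.09861 + 2.83321) = 1.96591.
So far: 32.8347.
k=1: B_{2}/(2)! × [f^{(1)}(17) − f^{(1)}(3)] = 1/12 × (0.0588235 − 0.333333) = -0.0228758.

S_1 ≈ 32.8118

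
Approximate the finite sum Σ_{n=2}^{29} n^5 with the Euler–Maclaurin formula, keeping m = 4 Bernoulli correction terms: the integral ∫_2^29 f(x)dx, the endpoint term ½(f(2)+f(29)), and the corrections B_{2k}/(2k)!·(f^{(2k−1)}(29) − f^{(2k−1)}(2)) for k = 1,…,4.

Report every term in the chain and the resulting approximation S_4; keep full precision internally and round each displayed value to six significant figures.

S_4 ≈ 1.09687e+08

Integral: ∫_2^29 x^5 dx = 9.91372e+07.
½[f(2) + f(29)] = ½[32.0000 + 2.05111e+07] = 1.02556e+07.
So far: 1.09393e+08.
k=1: B_{2}/(2)! × [f^{(1)}(29) − f^{(1)}(2)] = 1/12 × (3.53640e+06 − 80.0000) = 294694.
Running total after k=1: 1.09687e+08.
k=2: B_{4}/(4)! × [f^{(3)}(29) − f^{(3)}(2)] = −1/720 × (50460.0 − 240.000) = -69.7500.
Running total after k=2: 1.09687e+08.
k=3: B_{6}/(6)! × [f^{(5)}(29) − f^{(5)}(2)] = 1/30240 × (120.000 − 120.000) = 0.00000.
Running total after k=3: 1.09687e+08.
k=4: B_{8}/(8)! × [f^{(7)}(29) − f^{(7)}(2)] = −1/1209600 × (0.00000 − 0.00000) = 0.00000.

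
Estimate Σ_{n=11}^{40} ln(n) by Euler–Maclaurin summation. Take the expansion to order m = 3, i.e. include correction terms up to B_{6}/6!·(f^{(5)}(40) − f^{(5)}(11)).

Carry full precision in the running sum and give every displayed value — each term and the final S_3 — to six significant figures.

Integral: ∫_11^40 ln(x) dx = 92.1783.
Boundary: ½(f(11) + f(40)) = ½(2.39790 + 3.68888) = 3.04339.
Running total after boundary: 95.2217.
k=1: B_{2}/(2)! × [f^{(1)}(40) − f^{(1)}(11)] = 1/12 × (0.0250000 − 0.0909091) = -0.00549242.
Running total after k=1: 95.2162.
k=2: B_{4}/(4)! × [f^{(3)}(40) − f^{(3)}(11)] = −1/720 × (3.12500e-05 − 0.00150263) = 2.04358e-06.
Running total after k=2: 95.2162.
k=3: B_{6}/(6)! × [f^{(5)}(40) − f^{(5)}(11)] = 1/30240 × (2.34375e-07 − 0.000149021) = -4.92020e-09.

S_3 ≈ 95.2162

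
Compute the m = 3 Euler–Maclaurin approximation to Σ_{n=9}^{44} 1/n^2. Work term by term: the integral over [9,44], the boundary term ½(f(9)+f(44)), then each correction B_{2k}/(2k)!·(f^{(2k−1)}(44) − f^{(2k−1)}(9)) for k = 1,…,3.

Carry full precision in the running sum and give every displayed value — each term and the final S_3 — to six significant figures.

S_3 ≈ 0.0950411

The integral term ∫_9^44 1/x^2 dx = 0.0883838.
Boundary: ½(f(9) + f(44)) = ½(0.0123457 + 0.000516529) = 0.00643110.
Running total after boundary: 0.0948149.
k=1: B_{2}/(2)! × [f^{(1)}(44) − f^{(1)}(9)] = 1/12 × (-2.34786e-05 − (-0.00274348)) = 0.000226667.
Partial sum through k=1: 0.0950416.
k=2: B_{4}/(4)! × [f^{(3)}(44) − f^{(3)}(9)] = −1/720 × (-1.45528e-07 − (-0.000406442)) = -5.64301e-07.
Partial sum through k=2: 0.0950410.
k=3: B_{6}/(6)! × [f^{(5)}(44) − f^{(5)}(9)] = 1/30240 × (-2.25509e-09 − (-0.000150534)) = 4.97791e-09.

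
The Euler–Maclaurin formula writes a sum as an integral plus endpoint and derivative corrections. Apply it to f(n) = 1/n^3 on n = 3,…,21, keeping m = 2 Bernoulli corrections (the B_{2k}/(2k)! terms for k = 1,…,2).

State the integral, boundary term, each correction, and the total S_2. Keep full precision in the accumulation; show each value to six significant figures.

Integral: ∫_3^21 1/x^3 dx = 0.0544218.
½[f(3) + f(21)] = ½[0.0370370 + 0.000107980] = 0.0185725.
Integral + boundary = 0.0729943.
k=1: B_{2}/(2)! × [f^{(1)}(21) − f^{(1)}(3)] = 1/12 × (-1.54257e-05 − (-0.0370370)) = 0.00308513.
Running total after k=1: 0.0760794.
k=2: B_{4}/(4)! × [f^{(3)}(21) − f^{(3)}(3)] = −1/720 × (-6.99577e-07 − (-0.0823045)) = -0.000114311.

S_2 ≈ 0.0759651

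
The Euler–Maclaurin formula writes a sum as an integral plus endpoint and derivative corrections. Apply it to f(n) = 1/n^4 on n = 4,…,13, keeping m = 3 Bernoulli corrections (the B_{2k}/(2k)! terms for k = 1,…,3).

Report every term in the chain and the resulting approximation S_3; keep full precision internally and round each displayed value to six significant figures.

Integral: ∫_4^13 1/x^4 dx = 0.00505661.
½[f(4) + f(13)] = ½[0.00390625 + 3.50128e-05] = 0.00197063.
Running total after boundary: 0.00702724.
Order-1 term: 1/12 · (-1.07732e-05 − (-0.00390625)) = 0.000324623.
After k=1: 0.00735187.
Order-2 term: −1/720 · (-1.91240e-06 − (-0.00732422)) = -1.01699e-05.
After k=2: 0.00734170.
Order-3 term: 1/30240 · (-6.33693e-07 − (-0.0256348)) = 8.47690e-07.

S_3 ≈ 0.00734254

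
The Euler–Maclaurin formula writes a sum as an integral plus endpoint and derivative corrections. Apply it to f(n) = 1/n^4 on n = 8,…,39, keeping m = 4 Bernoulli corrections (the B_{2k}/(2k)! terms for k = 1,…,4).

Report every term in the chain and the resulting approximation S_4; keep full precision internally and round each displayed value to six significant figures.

S_4 ≈ 0.000777800

∫_8^39 1/x^4 dx evaluates to 0.000645422.
Endpoint term: (f(8) + f(39))/2 = (0.000244141 + 4.32257e-07)/2 = 0.000122286.
Running total after boundary: 0.000767709.
Order-1 term: 1/12 · (-4.43340e-08 − (-0.000122070)) = 1.01688e-05.
Partial sum through k=1: 0.000777878.
Order-2 term: −1/720 · (-8.74438e-10 − (-5.72205e-05)) = -7.94716e-08.
Partial sum through k=2: 0.000777798.
Order-3 term: 1/30240 · (-3.21950e-11 − (-5.00679e-05)) = 1.65568e-09.
Partial sum through k=3: 0.000777800.
Order-4 term: −1/1209600 · (-1.90503e-12 − (-7.04080e-05)) = -5.82077e-11.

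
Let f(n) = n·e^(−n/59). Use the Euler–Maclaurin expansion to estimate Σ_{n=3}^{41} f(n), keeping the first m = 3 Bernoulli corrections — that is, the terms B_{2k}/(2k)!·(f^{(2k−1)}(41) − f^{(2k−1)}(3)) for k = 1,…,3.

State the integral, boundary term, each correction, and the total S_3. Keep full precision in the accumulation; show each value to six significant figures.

S_3 ≈ 543.456

∫_3^41 x·e^(−x/59) dx evaluates to 531.861.
Endpoint term: (f(3) + f(41))/2 = (2.85127 + 20.4638)/2 = 11.6575.
So far: 543.518.
k=1: B_{2}/(2)! × [f^{(1)}(41) − f^{(1)}(3)] = 1/12 × (0.152273 − 0.902097) = -0.0624853.
Partial sum through k=1: 543.456.
k=2: B_{4}/(4)! × [f^{(3)}(41) − f^{(3)}(3)] = −1/720 × (0.000330510 − 0.000805212) = 6.59308e-07.
Partial sum through k=2: 543.456.
k=3: B_{6}/(6)! × [f^{(5)}(41) − f^{(5)}(3)] = 1/30240 × (1.77327e-07 − 3.88186e-07) = -6.97284e-12.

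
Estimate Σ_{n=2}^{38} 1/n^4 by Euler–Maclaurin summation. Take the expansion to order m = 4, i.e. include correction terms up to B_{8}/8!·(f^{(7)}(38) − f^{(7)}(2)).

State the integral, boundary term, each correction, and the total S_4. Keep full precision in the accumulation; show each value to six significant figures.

Integral: ∫_2^38 1/x^4 dx = 0.0416606.
Boundary: ½(f(2) + f(38)) = ½(0.0625000 + 4.79585e-07) = 0.0312502.
So far: 0.0729108.
Order-1 term: 1/12 · (-5.04826e-08 − (-0.125000)) = 0.0104167.
After k=1: 0.0833275.
Order-2 term: −1/720 · (-1.04881e-09 − (-0.937500)) = -0.00130208.
After k=2: 0.0820254.
Order-3 term: 1/30240 · (-4.06740e-11 − (-13.1250)) = 0.000434028.
After k=3: 0.0824594.
Order-4 term: −1/1209600 · (-2.53508e-12 − (-295.312)) = -0.000244141.

S_4 ≈ 0.0822153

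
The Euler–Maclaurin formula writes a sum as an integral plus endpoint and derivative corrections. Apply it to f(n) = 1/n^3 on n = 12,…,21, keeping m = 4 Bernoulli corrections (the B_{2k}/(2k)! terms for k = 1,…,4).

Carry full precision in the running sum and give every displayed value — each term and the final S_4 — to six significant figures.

Integral: ∫_12^21 1/x^3 dx = 0.00233844.
Boundary: ½(f(12) + f(21)) = ½(0.000578704 + 0.000107980) = 0.000343342.
Integral + boundary = 0.00268178.
k=1: B_{2}/(2)! × [f^{(1)}(21) − f^{(1)}(12)] = 1/12 × (-1.54257e-05 − (-0.000144676)) = 1.07709e-05.
Running total after k=1: 0.00269255.
k=2: B_{4}/(4)! × [f^{(3)}(21) − f^{(3)}(12)] = −1/720 × (-6.99577e-07 − (-2.00939e-05)) = -2.69365e-08.
Running total after k=2: 0.00269252.
k=3: B_{6}/(6)! × [f^{(5)}(21) − f^{(5)}(12)] = 1/30240 × (-6.66264e-08 − (-5.86071e-06)) = 1.91603e-10.
Running total after k=3: 0.00269252.
k=4: B_{8}/(8)! × [f^{(7)}(21) − f^{(7)}(12)] = −1/1209600 × (-1.08778e-08 − (-2.93036e-06)) = -2.41359e-12.

S_4 ≈ 0.00269252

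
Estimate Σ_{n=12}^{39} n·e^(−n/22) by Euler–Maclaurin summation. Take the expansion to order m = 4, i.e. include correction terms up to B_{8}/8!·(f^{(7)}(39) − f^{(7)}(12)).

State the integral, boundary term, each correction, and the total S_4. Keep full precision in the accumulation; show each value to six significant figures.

S_4 ≈ 212.317

Integral: ∫_12^39 x·e^(−x/22) dx = 205.560.
Endpoint term: (f(12) + f(39))/2 = (6.95494 + 6.62489)/2 = 6.78992.
Integral + boundary = 212.350.
k=1: B_{2}/(2)! × [f^{(1)}(39) − f^{(1)}(12)] = 1/12 × (-0.131262 − 0.263445) = -0.0328923.
Running total after k=1: 212.317.
k=2: B_{4}/(4)! × [f^{(3)}(39) − f^{(3)}(12)] = −1/720 × (0.000430735 − 0.00293926) = 3.48406e-06.
Running total after k=2: 212.317.
k=3: B_{6}/(6)! × [f^{(5)}(39) − f^{(5)}(12)] = 1/30240 × (2.34023e-06 − 1.10211e-05) = -2.87066e-10.
Running total after k=3: 212.317.
k=4: B_{8}/(8)! × [f^{(7)}(39) − f^{(7)}(12)] = −1/1209600 × (7.83165e-09 − 3.29945e-08) = 2.08026e-14.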